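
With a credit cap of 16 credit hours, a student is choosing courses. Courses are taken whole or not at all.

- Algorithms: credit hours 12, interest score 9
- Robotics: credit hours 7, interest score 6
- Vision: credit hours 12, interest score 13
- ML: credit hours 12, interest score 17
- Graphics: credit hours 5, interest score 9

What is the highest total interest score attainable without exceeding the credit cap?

17

ML: credit hours 12 ≤ 16, interest score 17.
Robotics + Graphics: credit hours 7 + 5 = 12 ≤ 16, interest score 6 + 9 = 15.
Vision: credit hours 12 ≤ 16, interest score 13.
Best is ML with total interest score 17.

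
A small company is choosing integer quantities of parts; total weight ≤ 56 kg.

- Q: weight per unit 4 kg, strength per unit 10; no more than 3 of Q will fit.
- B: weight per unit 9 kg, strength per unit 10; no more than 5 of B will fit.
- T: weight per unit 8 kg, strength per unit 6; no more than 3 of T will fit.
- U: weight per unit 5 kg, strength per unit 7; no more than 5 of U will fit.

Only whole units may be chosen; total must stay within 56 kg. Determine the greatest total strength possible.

Q has the best ratio (10/4); taking only Q gives at most 3×10 = 30 (stopped by the supply cap of 3).
Mixing does better — 3×Q, 2×B, and 5×U: weight 55 ≤ 56, strength 3·10 + 2·10 + 5·7 = 85.

85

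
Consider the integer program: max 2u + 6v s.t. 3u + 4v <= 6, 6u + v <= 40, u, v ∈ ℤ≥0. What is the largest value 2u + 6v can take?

6

The continuous relaxation peaks at (0, 1.5) with value 9.00; rounding to a feasible lattice point costs some objective.
(u,v)=(0,1): 3·0+4·1=4≤6, 6·0+1·1=1≤40, objective 6.
(u,v)=(1,0): 3·1+4·0=3≤6, 6·1+1·0=6≤40, objective 2.
(u,v)=(0,0): 3·0+4·0=0≤6, 6·0+1·0=0≤40, objective 0.
The best lattice point is (0,1), giving 6.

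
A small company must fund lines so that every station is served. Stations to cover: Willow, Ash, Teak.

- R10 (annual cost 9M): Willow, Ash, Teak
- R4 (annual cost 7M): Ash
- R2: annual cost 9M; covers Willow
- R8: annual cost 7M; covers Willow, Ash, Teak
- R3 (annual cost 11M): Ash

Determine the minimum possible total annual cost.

7

This is a weighted set-cover instance.
R8 alone covers Willow, Ash, Teak — every station.
Total annual cost: 7.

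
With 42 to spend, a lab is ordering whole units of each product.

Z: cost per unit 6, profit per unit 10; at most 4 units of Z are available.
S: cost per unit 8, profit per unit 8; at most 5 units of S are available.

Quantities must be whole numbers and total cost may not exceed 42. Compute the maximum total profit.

This is a bounded integer knapsack.
3×Z and 3×S: cost 42 ≤ 42, profit 3·10 + 3·8 = 54.
4×Z and 2×S: cost 40 ≤ 42, profit 4·10 + 2·8 = 56.
Best is 56.

56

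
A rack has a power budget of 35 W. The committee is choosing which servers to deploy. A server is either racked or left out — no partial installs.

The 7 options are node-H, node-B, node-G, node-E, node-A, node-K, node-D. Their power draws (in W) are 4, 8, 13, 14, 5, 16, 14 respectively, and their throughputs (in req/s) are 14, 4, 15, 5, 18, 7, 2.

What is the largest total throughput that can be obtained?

51

Allowing fractional choices, the relaxed optimum would be about 53.2, but servers are indivisible.
node-H + node-G + node-A: power draw 4 + 13 + 5 = 22 ≤ 35, throughput 14 + 15 + 18 = 47.
node-H + node-B + node-G + node-A: power draw 4 + 8 + 13 + 5 = 30 ≤ 35, throughput 14 + 4 + 15 + 18 = 51.
Best is node-H, node-B, node-G, and node-A with total throughput 51.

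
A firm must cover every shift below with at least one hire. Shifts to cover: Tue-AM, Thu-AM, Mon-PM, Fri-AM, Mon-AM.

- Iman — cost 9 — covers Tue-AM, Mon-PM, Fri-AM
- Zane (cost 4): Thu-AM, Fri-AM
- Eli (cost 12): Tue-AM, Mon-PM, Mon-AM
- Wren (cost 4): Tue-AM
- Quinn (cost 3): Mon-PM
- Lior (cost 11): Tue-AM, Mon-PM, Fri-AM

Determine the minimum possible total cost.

16

The greedy cost-per-new-shift heuristic would pick Zane, Quinn, Wren, and Eli for 23, but a cheaper cover exists.
Choose Zane and Eli: together they cover Tue-AM, Thu-AM, Mon-PM, Fri-AM, Mon-AM — every shift.
Total cost: 4 + 12 = 16.
No cover costs less than 16.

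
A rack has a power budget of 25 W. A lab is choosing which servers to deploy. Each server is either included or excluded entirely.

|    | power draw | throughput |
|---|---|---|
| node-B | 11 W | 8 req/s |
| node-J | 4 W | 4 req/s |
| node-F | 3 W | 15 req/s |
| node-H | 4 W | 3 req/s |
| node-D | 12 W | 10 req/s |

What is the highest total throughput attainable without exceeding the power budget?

32

node-B + node-J + node-F + node-H: power draw 11 + 4 + 3 + 4 = 22 ≤ 25, throughput 8 + 4 + 15 + 3 = 30.
node-J + node-F + node-D: power draw 4 + 3 + 12 = 19 ≤ 25, throughput 4 + 15 + 10 = 29.
node-J + node-F + node-H + node-D: power draw 4 + 3 + 4 + 12 = 23 ≤ 25, throughput 4 + 15 + 3 + 10 = 32.
Best is node-J, node-F, node-H, and node-D with total throughput 32.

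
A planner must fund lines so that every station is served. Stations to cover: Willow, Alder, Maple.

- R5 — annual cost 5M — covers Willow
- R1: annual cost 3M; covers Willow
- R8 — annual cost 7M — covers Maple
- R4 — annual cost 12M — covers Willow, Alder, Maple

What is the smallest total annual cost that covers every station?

12

This is an integer covering problem.
The greedy cost-per-new-station heuristic would pick R1 and R4 for 15, but a cheaper cover exists.
R4 alone covers Willow, Alder, Maple — every station.
Total annual cost: 12.
No cover costs less than 12.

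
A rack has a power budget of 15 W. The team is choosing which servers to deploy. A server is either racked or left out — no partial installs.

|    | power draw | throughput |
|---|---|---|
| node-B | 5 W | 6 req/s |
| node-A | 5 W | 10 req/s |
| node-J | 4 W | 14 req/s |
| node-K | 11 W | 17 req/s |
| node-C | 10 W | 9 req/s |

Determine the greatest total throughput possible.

This is an integer program with binary decision variables.
Take node-J and node-K: power draw 4 + 11 = 15 ≤ 15, throughput 14 + 17 = 31.
No other feasible combination does better.

31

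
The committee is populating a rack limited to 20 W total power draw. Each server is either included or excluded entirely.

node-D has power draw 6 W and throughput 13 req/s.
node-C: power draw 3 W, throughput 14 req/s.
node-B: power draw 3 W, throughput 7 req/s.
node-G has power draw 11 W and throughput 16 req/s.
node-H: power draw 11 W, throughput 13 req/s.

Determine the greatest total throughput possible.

Allowing fractional choices, the relaxed optimum would be about 45.6, but servers are indivisible.
node-D + node-C + node-H: power draw 6 + 3 + 11 = 20 ≤ 20, throughput 13 + 14 + 13 = 40.
node-D + node-C + node-G: power draw 6 + 3 + 11 = 20 ≤ 20, throughput 13 + 14 + 16 = 43.
Best is node-D, node-C, and node-G with total throughput 43.

43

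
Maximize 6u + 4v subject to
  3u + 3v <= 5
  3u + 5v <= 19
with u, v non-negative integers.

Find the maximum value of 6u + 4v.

The continuous relaxation peaks at (1.67, 0) with value 10.00; rounding to a feasible lattice point costs some objective.
(u,v)=(1,0): 3·1+3·0=3≤5, 3·1+5·0=3≤19, objective 6.
(u,v)=(0,1): 3·0+3·1=3≤5, 3·0+5·1=5≤19, objective 4.
(u,v)=(0,0): 3·0+3·0=0≤5, 3·0+5·0=0≤19, objective 0.
Maximum is 6 at (u,v)=(1,0).

6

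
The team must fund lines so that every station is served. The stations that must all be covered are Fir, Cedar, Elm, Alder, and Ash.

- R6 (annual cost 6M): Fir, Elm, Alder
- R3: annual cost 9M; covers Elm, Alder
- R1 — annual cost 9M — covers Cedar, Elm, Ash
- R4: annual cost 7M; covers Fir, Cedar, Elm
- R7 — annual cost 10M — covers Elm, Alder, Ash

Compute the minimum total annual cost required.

This is an integer covering problem.
Choose R6 and R1: together they cover Fir, Cedar, Elm, Alder, Ash — every station.
Total annual cost: 6 + 9 = 15.
No cover costs less than 15.

15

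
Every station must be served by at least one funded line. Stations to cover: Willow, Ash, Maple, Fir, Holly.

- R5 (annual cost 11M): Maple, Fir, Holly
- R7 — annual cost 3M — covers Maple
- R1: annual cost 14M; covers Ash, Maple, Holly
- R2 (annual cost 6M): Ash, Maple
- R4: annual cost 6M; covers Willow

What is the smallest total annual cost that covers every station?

The greedy cost-per-new-station heuristic would pick R7, R5, R2, and R4 for 26, but a cheaper cover exists.
Choose R5, R2, and R4: together they cover Willow, Ash, Maple, Fir, Holly — every station.
Total annual cost: 11 + 6 + 6 = 23.
No cover costs less than 23.

23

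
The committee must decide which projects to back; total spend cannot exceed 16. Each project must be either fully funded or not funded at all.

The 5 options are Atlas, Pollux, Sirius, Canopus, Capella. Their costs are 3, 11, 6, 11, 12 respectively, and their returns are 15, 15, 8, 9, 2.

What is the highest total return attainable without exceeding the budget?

This is a 0-1 knapsack instance.
Allowing fractional choices, the relaxed optimum would be about 32.7, but projects are indivisible.
Atlas + Canopus: cost 3 + 11 = 14 ≤ 16, return 15 + 9 = 24.
Atlas + Pollux: cost 3 + 11 = 14 ≤ 16, return 15 + 15 = 30.
Best is Atlas and Pollux with total return 30.

30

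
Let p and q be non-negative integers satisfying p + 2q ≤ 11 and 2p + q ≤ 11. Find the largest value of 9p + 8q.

60

The continuous relaxation peaks at (3.67, 3.67) with value 62.33; rounding to a feasible lattice point costs some objective.
(p,q)=(4,3): 1·4+2·3=10≤11, 2·4+1·3=11≤11, objective 60.
(p,q)=(3,4): 1·3+2·4=11≤11, 2·3+1·4=10≤11, objective 59.
(p,q)=(4,2): 1·4+2·2=8≤11, 2·4+1·2=10≤11, objective 52.
(p,q)=(3,3): 1·3+2·3=9≤11, 2·3+1·3=9≤11, objective 51.
The best lattice point is (4,3), giving 60.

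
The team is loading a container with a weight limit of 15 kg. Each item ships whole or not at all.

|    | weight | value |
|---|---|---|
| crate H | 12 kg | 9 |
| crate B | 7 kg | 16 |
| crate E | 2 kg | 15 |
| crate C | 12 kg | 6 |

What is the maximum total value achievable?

31

Allowing fractional choices, the relaxed optimum would be about 35.5, but items are indivisible.
crate B + crate E: weight 7 + 2 = 9 ≤ 15, value 16 + 15 = 31.
crate E + crate C: weight 2 + 12 = 14 ≤ 15, value 15 + 6 = 21.
crate H + crate E: weight 12 + 2 = 14 ≤ 15, value 9 + 15 = 24.
Best is crate B and crate E with total value 31.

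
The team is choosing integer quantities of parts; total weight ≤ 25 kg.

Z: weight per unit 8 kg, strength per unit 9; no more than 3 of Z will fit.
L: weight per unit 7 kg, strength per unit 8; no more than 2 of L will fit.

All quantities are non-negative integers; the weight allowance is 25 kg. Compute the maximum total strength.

L has the best ratio (8/7); taking only L gives at most 2×8 = 16 (stopped by the supply cap of 2).
Mixing does better — 3×Z: weight 24 ≤ 25, strength 3·9 = 27.

27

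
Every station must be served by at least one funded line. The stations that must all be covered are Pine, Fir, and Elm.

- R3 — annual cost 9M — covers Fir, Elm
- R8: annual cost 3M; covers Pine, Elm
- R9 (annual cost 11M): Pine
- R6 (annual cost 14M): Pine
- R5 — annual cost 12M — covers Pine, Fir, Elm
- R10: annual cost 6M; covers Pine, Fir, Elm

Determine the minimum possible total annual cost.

R10 alone covers Pine, Fir, Elm — every station.
Total annual cost: 6.

6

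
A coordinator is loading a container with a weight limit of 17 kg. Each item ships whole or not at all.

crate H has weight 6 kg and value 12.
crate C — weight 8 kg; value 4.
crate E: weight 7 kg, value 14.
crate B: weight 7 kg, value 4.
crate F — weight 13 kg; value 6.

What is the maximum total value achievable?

26

Take crate H and crate E: weight 6 + 7 = 13 ≤ 17, value 12 + 14 = 26.
No other feasible combination does better.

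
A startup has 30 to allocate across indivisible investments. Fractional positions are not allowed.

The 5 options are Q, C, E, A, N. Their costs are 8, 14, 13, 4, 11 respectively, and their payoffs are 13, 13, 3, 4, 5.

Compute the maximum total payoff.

30

Treat it as a binary knapsack problem.
Allowing fractional choices, the relaxed optimum would be about 31.8, but investments are indivisible.
Q + C + A: cost 8 + 14 + 4 = 26 ≤ 30, payoff 13 + 13 + 4 = 30.
Q + C: cost 8 + 14 = 22 ≤ 30, payoff 13 + 13 = 26.
Q + A + N: cost 8 + 4 + 11 = 23 ≤ 30, payoff 13 + 4 + 5 = 22.
Best is Q, C, and A with total payoff 30.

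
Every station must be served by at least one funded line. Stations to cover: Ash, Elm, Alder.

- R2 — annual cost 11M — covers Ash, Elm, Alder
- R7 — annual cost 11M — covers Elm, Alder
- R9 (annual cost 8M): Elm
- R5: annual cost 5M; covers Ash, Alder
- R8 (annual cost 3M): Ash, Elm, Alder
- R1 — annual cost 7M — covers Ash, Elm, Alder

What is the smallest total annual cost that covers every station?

3

R8 alone covers Ash, Elm, Alder — every station.
Total annual cost: 3.
No cover costs less than 3.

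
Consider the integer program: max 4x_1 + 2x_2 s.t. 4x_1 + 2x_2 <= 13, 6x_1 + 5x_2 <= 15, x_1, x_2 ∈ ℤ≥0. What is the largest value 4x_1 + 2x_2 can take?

The continuous relaxation peaks at (2.5, 0) with value 10.00; rounding to a feasible lattice point costs some objective.
(x_1,x_2)=(2,0): 4·2+2·0=8≤13, 6·2+5·0=12≤15, objective 8.
(x_1,x_2)=(1,1): 4·1+2·1=6≤13, 6·1+5·1=11≤15, objective 6.
(x_1,x_2)=(1,0): 4·1+2·0=4≤13, 6·1+5·0=6≤15, objective 4.
Maximum is 8 at (x_1,x_2)=(2,0).

8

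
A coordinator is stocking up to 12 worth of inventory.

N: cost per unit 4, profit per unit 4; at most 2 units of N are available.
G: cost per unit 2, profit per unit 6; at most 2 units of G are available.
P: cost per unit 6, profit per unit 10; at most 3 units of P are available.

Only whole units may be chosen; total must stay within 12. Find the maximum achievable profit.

22

This is a bounded integer knapsack.
G has the best ratio (6/2); taking only G gives at most 2×6 = 12 (stopped by the supply cap of 2).
Mixing does better — 2×G and 1×P: cost 10 ≤ 12, profit 2·6 + 1·10 = 22.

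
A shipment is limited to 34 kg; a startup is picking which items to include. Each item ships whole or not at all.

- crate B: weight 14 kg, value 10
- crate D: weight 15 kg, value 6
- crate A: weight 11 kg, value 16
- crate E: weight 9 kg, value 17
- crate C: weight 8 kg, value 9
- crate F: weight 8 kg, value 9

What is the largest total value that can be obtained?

43

Take crate B, crate A, and crate E: weight 14 + 11 + 9 = 34 ≤ 34, value 10 + 16 + 17 = 43.
No other feasible combination does better.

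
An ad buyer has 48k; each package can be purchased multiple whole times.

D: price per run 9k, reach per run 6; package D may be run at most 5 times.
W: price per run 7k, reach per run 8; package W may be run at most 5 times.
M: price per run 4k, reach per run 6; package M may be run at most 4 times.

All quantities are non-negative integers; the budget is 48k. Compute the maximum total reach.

M has the best ratio (6/4); taking only M gives at most 4×6 = 24 (stopped by the supply cap of 4).
Mixing does better — 5×W and 3×M: price 47 ≤ 48, reach 5·8 + 3·6 = 58.

58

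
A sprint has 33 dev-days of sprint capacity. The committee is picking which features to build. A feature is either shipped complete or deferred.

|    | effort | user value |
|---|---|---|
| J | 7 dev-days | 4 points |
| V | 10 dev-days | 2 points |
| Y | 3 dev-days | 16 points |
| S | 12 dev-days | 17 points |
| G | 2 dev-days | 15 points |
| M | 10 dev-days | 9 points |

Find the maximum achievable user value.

V + Y + S + G: effort 10 + 3 + 12 + 2 = 27 ≤ 33, user value 2 + 16 + 17 + 15 = 50.
Y + S + G + M: effort 3 + 12 + 2 + 10 = 27 ≤ 33, user value 16 + 17 + 15 + 9 = 57.
J + Y + S + G: effort 7 + 3 + 12 + 2 = 24 ≤ 33, user value 4 + 16 + 17 + 15 = 52.
Best is Y, S, G, and M with total user value 57.

57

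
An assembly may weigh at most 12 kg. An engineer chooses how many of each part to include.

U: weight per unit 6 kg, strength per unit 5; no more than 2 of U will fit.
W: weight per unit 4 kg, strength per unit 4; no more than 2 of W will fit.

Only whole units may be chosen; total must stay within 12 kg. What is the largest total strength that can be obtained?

This is a bounded integer knapsack.
2×U: weight 12 ≤ 12, strength 2·5 = 10.
1×U and 1×W: weight 10 ≤ 12, strength 1·5 + 1·4 = 9.
Best is 10.

10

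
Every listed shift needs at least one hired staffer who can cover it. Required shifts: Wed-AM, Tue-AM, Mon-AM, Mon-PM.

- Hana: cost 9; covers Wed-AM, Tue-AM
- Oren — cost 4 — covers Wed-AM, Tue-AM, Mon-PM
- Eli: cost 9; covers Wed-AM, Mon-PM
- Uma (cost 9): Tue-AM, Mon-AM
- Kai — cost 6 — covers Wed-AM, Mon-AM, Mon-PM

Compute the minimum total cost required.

This is an integer covering problem.
Choose Oren and Kai: together they cover Wed-AM, Tue-AM, Mon-AM, Mon-PM — every shift.
Total cost: 4 + 6 = 10.

10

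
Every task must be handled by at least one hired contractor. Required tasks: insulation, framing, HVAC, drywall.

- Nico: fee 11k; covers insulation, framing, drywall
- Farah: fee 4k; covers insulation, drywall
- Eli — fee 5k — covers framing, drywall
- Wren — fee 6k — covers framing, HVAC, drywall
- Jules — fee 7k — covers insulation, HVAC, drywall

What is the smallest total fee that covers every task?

10

Choose Farah and Wren: together they cover insulation, framing, HVAC, drywall — every task.
Total fee: 4 + 6 = 10.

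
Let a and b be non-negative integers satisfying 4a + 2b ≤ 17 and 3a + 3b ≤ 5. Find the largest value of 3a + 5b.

5

(a,b)=(0,1): 4·0+2·1=2≤17, 3·0+3·1=3≤5, objective 5.
(a,b)=(1,0): 4·1+2·0=4≤17, 3·1+3·0=3≤5, objective 3.
(a,b)=(0,0): 4·0+2·0=0≤17, 3·0+3·0=0≤5, objective 0.
No feasible integer point exceeds 5.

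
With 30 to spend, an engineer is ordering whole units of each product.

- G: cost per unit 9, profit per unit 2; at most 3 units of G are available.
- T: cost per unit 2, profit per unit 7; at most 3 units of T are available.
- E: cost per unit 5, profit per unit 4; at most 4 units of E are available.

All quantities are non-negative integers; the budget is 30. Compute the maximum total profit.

T has the best ratio (7/2); taking only T gives at most 3×7 = 21 (stopped by the supply cap of 3).
Mixing does better — 3×T and 4×E: cost 26 ≤ 30, profit 3·7 + 4·4 = 37.

37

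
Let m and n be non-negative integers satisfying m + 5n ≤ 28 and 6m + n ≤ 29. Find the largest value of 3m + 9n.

The continuous relaxation peaks at (4.03, 4.79) with value 55.24; rounding to a feasible lattice point costs some objective.
(m,n)=(3,5): 1·3+5·5=28≤28, 6·3+1·5=23≤29, objective 54.
(m,n)=(2,5): 1·2+5·5=27≤28, 6·2+1·5=17≤29, objective 51.
(m,n)=(4,4): 1·4+5·4=24≤28, 6·4+1·4=28≤29, objective 48.
No feasible integer point exceeds 54.

54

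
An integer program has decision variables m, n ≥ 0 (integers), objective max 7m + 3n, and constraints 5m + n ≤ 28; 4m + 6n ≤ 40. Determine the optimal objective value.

(m,n)=(5,3): 5·5+1·3=28≤28, 4·5+6·3=38≤40, objective 44.
(m,n)=(5,2): 5·5+1·2=27≤28, 4·5+6·2=32≤40, objective 41.
No feasible integer point exceeds 44.

44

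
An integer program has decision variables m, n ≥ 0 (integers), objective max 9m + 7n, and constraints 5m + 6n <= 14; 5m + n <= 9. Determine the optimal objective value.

16

(m,n)=(1,1): 5·1+6·1=11≤14, 5·1+1·1=6≤9, objective 16.
(m,n)=(0,2): 5·0+6·2=12≤14, 5·0+1·2=2≤9, objective 14.
No feasible integer point exceeds 16.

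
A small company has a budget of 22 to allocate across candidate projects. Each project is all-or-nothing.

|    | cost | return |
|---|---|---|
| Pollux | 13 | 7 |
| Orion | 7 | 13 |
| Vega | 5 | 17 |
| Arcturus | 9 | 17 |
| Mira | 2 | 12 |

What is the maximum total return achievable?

Take Orion, Vega, and Arcturus: cost 7 + 5 + 9 = 21 ≤ 22, return 13 + 17 + 17 = 47.
No other feasible combination does better.

47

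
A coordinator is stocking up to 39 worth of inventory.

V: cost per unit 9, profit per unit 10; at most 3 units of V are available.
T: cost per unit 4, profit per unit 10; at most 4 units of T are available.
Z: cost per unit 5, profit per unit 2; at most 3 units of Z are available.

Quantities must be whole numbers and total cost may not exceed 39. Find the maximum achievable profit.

62

T has the best ratio (10/4); taking only T gives at most 4×10 = 40 (stopped by the supply cap of 4).
Mixing does better — 2×V, 4×T, and 1×Z: cost 39 ≤ 39, profit 2·10 + 4·10 + 1·2 = 62.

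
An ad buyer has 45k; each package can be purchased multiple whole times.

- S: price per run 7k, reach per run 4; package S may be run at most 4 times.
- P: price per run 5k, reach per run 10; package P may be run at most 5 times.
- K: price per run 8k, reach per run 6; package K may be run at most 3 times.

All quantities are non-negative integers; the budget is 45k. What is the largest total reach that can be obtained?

62

Take 5×P and 2×K: price 41 ≤ 45, reach 5·10 + 2·6 = 62.
P has the best ratio (10/5) and is taken to its limit of 5; remaining capacity is filled optimally with the others.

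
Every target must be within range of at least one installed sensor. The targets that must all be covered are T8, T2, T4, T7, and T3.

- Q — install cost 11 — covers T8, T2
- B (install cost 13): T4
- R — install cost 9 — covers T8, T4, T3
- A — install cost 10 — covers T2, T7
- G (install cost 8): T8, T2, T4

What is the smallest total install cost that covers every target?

19

This is a weighted set-cover instance.
The greedy cost-per-new-target heuristic would pick G, R, and A for 27, but a cheaper cover exists.
Choose R and A: together they cover T8, T2, T4, T7, T3 — every target.
Total install cost: 9 + 10 = 19.
No cover costs less than 19.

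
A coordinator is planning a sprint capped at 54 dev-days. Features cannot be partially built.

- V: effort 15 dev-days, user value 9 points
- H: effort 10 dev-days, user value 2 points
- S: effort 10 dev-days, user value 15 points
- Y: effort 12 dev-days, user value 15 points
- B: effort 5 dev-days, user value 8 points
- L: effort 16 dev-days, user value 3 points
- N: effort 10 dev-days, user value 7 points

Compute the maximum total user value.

V + S + Y + B + N: effort 15 + 10 + 12 + 5 + 10 = 52 ≤ 54, user value 9 + 15 + 15 + 8 + 7 = 54.
V + H + S + Y + B: effort 15 + 10 + 10 + 12 + 5 = 52 ≤ 54, user value 9 + 2 + 15 + 15 + 8 = 49.
Best is V, S, Y, B, and N with total user value 54.

54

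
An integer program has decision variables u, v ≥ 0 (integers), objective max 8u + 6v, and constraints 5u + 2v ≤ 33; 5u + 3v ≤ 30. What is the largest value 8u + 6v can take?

(u,v)=(0,10): 5·0+2·10=20≤33, 5·0+3·10=30≤30, objective 60.
(u,v)=(0,9): 5·0+2·9=18≤33, 5·0+3·9=27≤30, objective 54.
The best lattice point is (0,10), giving 60.

60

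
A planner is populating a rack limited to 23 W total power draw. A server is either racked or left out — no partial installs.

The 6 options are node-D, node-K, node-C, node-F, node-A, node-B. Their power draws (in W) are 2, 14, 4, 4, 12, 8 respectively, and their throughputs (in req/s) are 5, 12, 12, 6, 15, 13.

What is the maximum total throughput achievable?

Allowing fractional choices, the relaxed optimum would be about 42.2, but servers are indivisible.
node-D + node-C + node-F + node-B: power draw 2 + 4 + 4 + 8 = 18 ≤ 23, throughput 5 + 12 + 6 + 13 = 36.
node-C + node-F + node-A: power draw 4 + 4 + 12 = 20 ≤ 23, throughput 12 + 6 + 15 = 33.
node-D + node-C + node-F + node-A: power draw 2 + 4 + 4 + 12 = 22 ≤ 23, throughput 5 + 12 + 6 + 15 = 38.
Best is node-D, node-C, node-F, and node-A with total throughput 38.

38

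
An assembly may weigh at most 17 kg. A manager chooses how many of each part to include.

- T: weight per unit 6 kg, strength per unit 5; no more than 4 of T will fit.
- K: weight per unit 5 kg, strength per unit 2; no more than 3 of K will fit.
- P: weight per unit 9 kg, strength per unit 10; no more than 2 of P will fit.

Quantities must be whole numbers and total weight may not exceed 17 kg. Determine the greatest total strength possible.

This is a bounded integer knapsack.
P has the best ratio (10/9); taking only P gives at most 1×10 = 10 (stopped by the weight limit).
Mixing does better — 1×T and 1×P: weight 15 ≤ 17, strength 1·5 + 1·10 = 15.

15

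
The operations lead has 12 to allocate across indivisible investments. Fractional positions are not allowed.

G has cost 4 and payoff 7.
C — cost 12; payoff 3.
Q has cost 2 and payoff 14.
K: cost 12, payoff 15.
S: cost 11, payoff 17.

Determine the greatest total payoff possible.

Take G and Q: cost 4 + 2 = 6 ≤ 12, payoff 7 + 14 = 21.
No other feasible combination does better.

21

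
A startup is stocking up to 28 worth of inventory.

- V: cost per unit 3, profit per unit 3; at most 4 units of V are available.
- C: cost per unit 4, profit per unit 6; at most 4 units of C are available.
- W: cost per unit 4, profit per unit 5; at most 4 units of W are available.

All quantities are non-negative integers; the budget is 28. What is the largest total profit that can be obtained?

39

4×C and 3×W: cost 28 ≤ 28, profit 4·6 + 3·5 = 39.
3×C and 4×W: cost 28 ≤ 28, profit 3·6 + 4·5 = 38.
Best is 39.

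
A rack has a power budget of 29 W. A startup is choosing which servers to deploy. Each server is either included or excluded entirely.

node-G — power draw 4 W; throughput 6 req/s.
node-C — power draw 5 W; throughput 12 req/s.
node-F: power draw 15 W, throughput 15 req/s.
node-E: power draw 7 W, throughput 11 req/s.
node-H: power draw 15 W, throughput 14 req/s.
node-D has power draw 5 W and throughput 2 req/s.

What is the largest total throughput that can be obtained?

38

Allowing fractional choices, the relaxed optimum would be about 42.0, but servers are indivisible.
node-C + node-E + node-H: power draw 5 + 7 + 15 = 27 ≤ 29, throughput 12 + 11 + 14 = 37.
node-C + node-F + node-E: power draw 5 + 15 + 7 = 27 ≤ 29, throughput 12 + 15 + 11 = 38.
Best is node-C, node-F, and node-E with total throughput 38.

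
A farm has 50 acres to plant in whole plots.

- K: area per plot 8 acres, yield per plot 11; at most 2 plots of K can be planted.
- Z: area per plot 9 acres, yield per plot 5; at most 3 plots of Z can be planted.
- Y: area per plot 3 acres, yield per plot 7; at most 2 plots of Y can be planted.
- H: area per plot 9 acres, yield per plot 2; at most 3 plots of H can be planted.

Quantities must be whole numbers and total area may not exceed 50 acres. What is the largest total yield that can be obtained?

51

This is a bounded integer knapsack.
Y has the best ratio (7/3); taking only Y gives at most 2×7 = 14 (stopped by the supply cap of 2).
Mixing does better — 2×K, 3×Z, and 2×Y: area 49 ≤ 50, yield 2·11 + 3·5 + 2·7 = 51.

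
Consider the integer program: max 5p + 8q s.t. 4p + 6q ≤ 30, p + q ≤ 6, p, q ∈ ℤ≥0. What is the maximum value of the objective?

(p,q)=(0,5): 4·0+6·5=30≤30, 1·0+1·5=5≤6, objective 40.
(p,q)=(1,4): 4·1+6·4=28≤30, 1·1+1·4=5≤6, objective 37.
(p,q)=(0,4): 4·0+6·4=24≤30, 1·0+1·4=4≤6, objective 32.
Maximum is 40 at (p,q)=(0,5).

40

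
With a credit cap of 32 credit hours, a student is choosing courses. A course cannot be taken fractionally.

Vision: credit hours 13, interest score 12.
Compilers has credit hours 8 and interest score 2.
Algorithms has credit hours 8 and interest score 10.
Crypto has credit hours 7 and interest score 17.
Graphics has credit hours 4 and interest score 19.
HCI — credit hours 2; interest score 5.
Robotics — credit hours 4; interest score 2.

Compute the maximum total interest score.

Allowing fractional choices, the relaxed optimum would be about 61.2, but courses are indivisible.
Vision + Crypto + Graphics + HCI + Robotics: credit hours 13 + 7 + 4 + 2 + 4 = 30 ≤ 32, interest score 12 + 17 + 19 + 5 + 2 = 55.
Vision + Algorithms + Crypto + Graphics: credit hours 13 + 8 + 7 + 4 = 32 ≤ 32, interest score 12 + 10 + 17 + 19 = 58.
Best is Vision, Algorithms, Crypto, and Graphics with total interest score 58.

58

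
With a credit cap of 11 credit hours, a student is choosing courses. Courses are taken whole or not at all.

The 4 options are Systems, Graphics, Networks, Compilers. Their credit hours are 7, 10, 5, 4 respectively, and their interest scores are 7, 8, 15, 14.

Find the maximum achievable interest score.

29

Networks + Compilers: credit hours 5 + 4 = 9 ≤ 11, interest score 15 + 14 = 29.
Networks: credit hours 5 ≤ 11, interest score 15.
Systems + Compilers: credit hours 7 + 4 = 11 ≤ 11, interest score 7 + 14 = 21.
Best is Networks and Compilers with total interest score 29.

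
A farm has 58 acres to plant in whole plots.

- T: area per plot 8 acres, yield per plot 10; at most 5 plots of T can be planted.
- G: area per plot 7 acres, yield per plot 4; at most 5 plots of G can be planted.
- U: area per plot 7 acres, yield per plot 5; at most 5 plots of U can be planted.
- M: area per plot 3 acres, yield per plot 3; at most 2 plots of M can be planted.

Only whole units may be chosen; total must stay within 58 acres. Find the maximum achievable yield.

T has the best ratio (10/8); taking only T gives at most 5×10 = 50 (stopped by the supply cap of 5).
Mixing does better — 5×T, 2×U, and 1×M: area 57 ≤ 58, yield 5·10 + 2·5 + 1·3 = 63.

63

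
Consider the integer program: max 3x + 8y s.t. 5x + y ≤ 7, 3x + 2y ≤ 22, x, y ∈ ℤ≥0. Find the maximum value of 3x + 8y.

(x,y)=(0,7) is feasible, giving 56.
(x,y)=(0,6) is feasible, giving 48.
The best lattice point is (0,7), giving 56.

56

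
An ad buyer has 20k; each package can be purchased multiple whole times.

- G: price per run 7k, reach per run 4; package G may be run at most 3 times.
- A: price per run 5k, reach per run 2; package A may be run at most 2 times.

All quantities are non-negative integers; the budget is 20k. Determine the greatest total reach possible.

2×G and 1×A: price 19 ≤ 20, reach 2·4 + 1·2 = 10.
1×G and 2×A: price 17 ≤ 20, reach 1·4 + 2·2 = 8.
Best is 10.

10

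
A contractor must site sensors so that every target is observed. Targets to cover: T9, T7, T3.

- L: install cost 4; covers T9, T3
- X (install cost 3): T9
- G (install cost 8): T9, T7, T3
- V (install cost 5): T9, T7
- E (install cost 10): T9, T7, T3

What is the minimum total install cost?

8

G alone covers T9, T7, T3 — every target.
Total install cost: 8.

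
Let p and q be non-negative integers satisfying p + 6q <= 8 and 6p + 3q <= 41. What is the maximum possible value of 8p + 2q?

(p,q)=(6,0): 1·6+6·0=6≤8, 6·6+3·0=36≤41, objective 48.
(p,q)=(5,0): 1·5+6·0=5≤8, 6·5+3·0=30≤41, objective 40.
The best lattice point is (6,0), giving 48.

48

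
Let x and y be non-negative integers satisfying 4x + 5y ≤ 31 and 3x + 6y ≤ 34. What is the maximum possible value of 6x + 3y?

42

(x,y)=(7,0): 4·7+5·0=28≤31, 3·7+6·0=21≤34, objective 42.
(x,y)=(6,1): 4·6+5·1=29≤31, 3·6+6·1=24≤34, objective 39.
No feasible integer point exceeds 42.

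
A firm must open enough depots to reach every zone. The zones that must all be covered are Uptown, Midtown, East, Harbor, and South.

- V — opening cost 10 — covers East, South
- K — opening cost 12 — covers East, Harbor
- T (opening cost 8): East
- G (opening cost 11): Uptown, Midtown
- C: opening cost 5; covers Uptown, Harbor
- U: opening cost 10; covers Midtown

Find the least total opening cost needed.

Choose V, C, and U: together they cover Uptown, Midtown, East, Harbor, South — every zone.
Total opening cost: 10 + 5 + 10 = 25.
No cover costs less than 25.

25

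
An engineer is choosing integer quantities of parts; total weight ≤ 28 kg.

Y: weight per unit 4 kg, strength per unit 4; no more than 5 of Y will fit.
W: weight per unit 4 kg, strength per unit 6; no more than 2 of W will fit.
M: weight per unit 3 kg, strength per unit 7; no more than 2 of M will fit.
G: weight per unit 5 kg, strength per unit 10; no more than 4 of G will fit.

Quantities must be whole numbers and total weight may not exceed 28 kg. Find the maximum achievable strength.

54

This is a bounded integer knapsack.
2×M and 4×G: weight 26 ≤ 28, strength 2·7 + 4·10 = 54.
1×W, 1×M, and 4×G: weight 27 ≤ 28, strength 1·6 + 1·7 + 4·10 = 53.
Best is 54.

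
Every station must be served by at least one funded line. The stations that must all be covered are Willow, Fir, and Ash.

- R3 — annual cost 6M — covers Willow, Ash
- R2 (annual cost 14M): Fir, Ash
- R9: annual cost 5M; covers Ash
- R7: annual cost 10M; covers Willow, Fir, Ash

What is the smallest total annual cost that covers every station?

This is a weighted set-cover instance.
The greedy cost-per-new-station heuristic would pick R3 and R7 for 16, but a cheaper cover exists.
R7 alone covers Willow, Fir, Ash — every station.
Total annual cost: 10.
No cover costs less than 10.

10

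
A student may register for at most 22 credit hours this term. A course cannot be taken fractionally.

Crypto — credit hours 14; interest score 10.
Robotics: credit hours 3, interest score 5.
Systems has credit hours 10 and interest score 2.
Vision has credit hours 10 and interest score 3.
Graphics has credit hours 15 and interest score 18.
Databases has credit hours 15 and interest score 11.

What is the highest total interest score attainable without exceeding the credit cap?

23

This is an integer program with binary decision variables.
Robotics + Graphics: credit hours 3 + 15 = 18 ≤ 22, interest score 5 + 18 = 23.
Robotics + Databases: credit hours 3 + 15 = 18 ≤ 22, interest score 5 + 11 = 16.
Graphics: credit hours 15 ≤ 22, interest score 18.
Best is Robotics and Graphics with total interest score 23.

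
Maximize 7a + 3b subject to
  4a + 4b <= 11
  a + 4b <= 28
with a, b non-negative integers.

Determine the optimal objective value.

14

Relaxing integrality, the LP optimum is 19.25 at (a,b) = (2.75, 0), which is not an integer point.
(a,b)=(2,0): 4·2+4·0=8≤11, 1·2+4·0=2≤28, objective 14.
(a,b)=(1,1): 4·1+4·1=8≤11, 1·1+4·1=5≤28, objective 10.
(a,b)=(1,0): 4·1+4·0=4≤11, 1·1+4·0=1≤28, objective 7.
Maximum is 14 at (a,b)=(2,0).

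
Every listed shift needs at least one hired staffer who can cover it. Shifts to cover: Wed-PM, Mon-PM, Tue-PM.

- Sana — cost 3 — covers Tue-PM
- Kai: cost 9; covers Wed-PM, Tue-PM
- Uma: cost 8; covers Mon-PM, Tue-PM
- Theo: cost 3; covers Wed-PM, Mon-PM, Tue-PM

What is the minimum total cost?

This is an integer covering problem.
Theo alone covers Wed-PM, Mon-PM, Tue-PM — every shift.
Total cost: 3.

3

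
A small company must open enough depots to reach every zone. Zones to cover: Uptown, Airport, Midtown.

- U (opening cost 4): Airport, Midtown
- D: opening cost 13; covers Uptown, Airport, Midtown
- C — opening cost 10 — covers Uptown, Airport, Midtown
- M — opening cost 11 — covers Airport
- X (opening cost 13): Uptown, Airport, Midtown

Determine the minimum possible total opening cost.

10

The greedy cost-per-new-zone heuristic would pick U and C for 14, but a cheaper cover exists.
C alone covers Uptown, Airport, Midtown — every zone.
Total opening cost: 10.
No cover costs less than 10.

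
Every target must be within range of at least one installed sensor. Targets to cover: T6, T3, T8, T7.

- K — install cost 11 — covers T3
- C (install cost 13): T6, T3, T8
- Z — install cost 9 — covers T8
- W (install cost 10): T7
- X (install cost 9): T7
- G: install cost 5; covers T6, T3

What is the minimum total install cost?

22

The greedy cost-per-new-target heuristic would pick G, Z, and X for 23, but a cheaper cover exists.
Choose C and X: together they cover T6, T3, T8, T7 — every target.
Total install cost: 13 + 9 = 22.
No cover costs less than 22.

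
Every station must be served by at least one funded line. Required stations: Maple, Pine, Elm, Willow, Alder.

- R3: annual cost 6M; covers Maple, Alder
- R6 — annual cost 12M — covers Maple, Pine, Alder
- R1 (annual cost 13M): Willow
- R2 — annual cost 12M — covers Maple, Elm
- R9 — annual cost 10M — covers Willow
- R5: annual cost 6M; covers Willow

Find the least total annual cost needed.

30

This is a weighted set-cover instance.
Choose R6, R2, and R5: together they cover Maple, Pine, Elm, Willow, Alder — every station.
Total annual cost: 12 + 12 + 6 = 30.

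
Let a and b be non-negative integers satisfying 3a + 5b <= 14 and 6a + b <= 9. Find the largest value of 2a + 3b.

The continuous relaxation peaks at (1.15, 2.11) with value 8.63; rounding to a feasible lattice point costs some objective.
(a,b)=(1,2): 3·1+5·2=13≤14, 6·1+1·2=8≤9, objective 8.
(a,b)=(0,2): 3·0+5·2=10≤14, 6·0+1·2=2≤9, objective 6.
(a,b)=(1,1): 3·1+5·1=8≤14, 6·1+1·1=7≤9, objective 5.
Maximum is 8 at (a,b)=(1,2).

8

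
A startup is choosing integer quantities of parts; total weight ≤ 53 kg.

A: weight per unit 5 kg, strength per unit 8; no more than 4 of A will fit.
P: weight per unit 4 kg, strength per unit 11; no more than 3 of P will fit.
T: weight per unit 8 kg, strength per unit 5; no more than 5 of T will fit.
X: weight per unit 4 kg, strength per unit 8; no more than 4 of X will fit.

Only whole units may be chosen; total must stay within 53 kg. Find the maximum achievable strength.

P has the best ratio (11/4); taking only P gives at most 3×11 = 33 (stopped by the supply cap of 3).
Mixing does better — 4×A, 3×P, and 4×X: weight 48 ≤ 53, strength 4·8 + 3·11 + 4·8 = 97.

97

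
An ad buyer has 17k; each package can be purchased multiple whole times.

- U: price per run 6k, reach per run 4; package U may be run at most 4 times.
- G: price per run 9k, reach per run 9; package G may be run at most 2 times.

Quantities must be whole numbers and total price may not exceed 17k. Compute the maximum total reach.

13

1×U and 1×G: price 15 ≤ 17, reach 1·4 + 1·9 = 13.
1×G: price 9 ≤ 17, reach 1·9 = 9.
Best is 13.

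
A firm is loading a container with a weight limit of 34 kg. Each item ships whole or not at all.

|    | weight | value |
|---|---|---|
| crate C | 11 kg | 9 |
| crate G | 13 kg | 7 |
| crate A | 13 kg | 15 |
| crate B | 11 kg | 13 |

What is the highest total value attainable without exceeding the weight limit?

Take crate A and crate B: weight 13 + 11 = 24 ≤ 34, value 15 + 13 = 28.
No other feasible combination does better.

28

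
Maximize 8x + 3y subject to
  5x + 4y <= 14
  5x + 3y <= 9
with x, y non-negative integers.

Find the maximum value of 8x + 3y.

The continuous relaxation peaks at (1.8, 0) with value 14.40; rounding to a feasible lattice point costs some objective.
(x,y)=(1,1): 5·1+4·1=9≤14, 5·1+3·1=8≤9, objective 11.
(x,y)=(1,0): 5·1+4·0=5≤14, 5·1+3·0=5≤9, objective 8.
Maximum is 11 at (x,y)=(1,1).

11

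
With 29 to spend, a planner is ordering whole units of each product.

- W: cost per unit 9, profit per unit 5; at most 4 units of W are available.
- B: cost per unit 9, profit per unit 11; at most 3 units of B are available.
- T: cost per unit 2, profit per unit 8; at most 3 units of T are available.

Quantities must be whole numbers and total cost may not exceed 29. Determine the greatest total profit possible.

2×B and 3×T: cost 24 ≤ 29, profit 2·11 + 3·8 = 46.
3×B and 1×T: cost 29 ≤ 29, profit 3·11 + 1·8 = 41.
Best is 46.

46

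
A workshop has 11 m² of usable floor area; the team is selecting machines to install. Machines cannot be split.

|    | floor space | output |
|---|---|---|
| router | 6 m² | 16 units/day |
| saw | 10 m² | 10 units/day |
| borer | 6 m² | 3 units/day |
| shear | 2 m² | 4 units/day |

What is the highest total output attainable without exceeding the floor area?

Allowing fractional choices, the relaxed optimum would be about 23.0, but machines are indivisible.
router + shear: floor space 6 + 2 = 8 ≤ 11, output 16 + 4 = 20.
router: floor space 6 ≤ 11, output 16.
saw: floor space 10 ≤ 11, output 10.
Best is router and shear with total output 20.

20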